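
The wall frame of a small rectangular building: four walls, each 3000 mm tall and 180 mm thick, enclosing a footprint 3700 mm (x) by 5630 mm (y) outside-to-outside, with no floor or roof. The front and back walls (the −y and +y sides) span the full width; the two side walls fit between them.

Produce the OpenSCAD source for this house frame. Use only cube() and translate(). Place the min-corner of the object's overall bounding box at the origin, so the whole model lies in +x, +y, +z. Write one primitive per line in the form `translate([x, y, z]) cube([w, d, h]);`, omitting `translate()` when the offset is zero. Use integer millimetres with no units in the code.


cube([3700, 180, 3000]);
translate([0, 5450, 0]) cube([3700, 180, 3000]);
translate([0, 180, 0]) cube([180, 5270, 3000]);
translate([3520, 180, 0]) cube([180, 5270, 3000]);


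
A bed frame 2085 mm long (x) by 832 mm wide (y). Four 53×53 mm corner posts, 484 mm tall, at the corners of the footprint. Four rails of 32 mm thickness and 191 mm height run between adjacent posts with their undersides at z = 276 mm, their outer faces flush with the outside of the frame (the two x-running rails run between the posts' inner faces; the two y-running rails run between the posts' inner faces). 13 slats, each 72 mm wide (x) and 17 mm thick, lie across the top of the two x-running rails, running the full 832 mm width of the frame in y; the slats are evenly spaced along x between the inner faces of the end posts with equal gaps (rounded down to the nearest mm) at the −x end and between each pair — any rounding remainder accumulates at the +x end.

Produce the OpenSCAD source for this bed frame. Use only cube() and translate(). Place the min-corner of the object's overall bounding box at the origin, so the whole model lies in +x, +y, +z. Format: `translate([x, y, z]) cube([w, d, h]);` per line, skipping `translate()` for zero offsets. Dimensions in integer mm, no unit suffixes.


cube([53, 53, 484]);
translate([0, 779, 0]) cube([53, 53, 484]);
translate([2032, 0, 0]) cube([53, 53, 484]);
translate([2032, 779, 0]) cube([53, 53, 484]);
translate([53, 0, 276]) cube([1979, 32, 191]);
translate([53, 800, 276]) cube([1979, 32, 191]);
translate([0, 53, 276]) cube([32, 726, 191]);
translate([2053, 53, 276]) cube([32, 726, 191]);
translate([127, 0, 467]) cube([72, 832, 17]);
translate([273, 0, 467]) cube([72, 832, 17]);
translate([419, 0, 467]) cube([72, 832, 17]);
translate([565, 0, 467]) cube([72, 832, 17]);
translate([711, 0, 467]) cube([72, 832, 17]);
translate([857, 0, 467]) cube([72, 832, 17]);
translate([1003, 0, 467]) cube([72, 832, 17]);
translate([1149, 0, 467]) cube([72, 832, 17]);
translate([1295, 0, 467]) cube([72, 832, 17]);
translate([1441, 0, 467]) cube([72, 832, 17]);
translate([1587, 0, 467]) cube([72, 832, 17]);
translate([1733, 0, 467]) cube([72, 832, 17]);
translate([1879, 0, 467]) cube([72, 832, 17]);


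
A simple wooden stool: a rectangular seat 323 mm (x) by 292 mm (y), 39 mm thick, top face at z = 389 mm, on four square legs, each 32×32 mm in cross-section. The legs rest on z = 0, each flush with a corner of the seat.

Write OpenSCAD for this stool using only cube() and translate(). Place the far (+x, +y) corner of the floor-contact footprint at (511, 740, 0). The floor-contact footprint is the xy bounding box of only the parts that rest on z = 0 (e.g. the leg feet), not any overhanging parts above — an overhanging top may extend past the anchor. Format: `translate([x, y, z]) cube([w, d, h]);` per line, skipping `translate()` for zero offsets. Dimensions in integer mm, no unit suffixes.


translate([188, 448, 350]) cube([323, 292, 39]);
translate([188, 448, 0]) cube([32, 32, 350]);
translate([479, 448, 0]) cube([32, 32, 350]);
translate([188, 708, 0]) cube([32, 32, 350]);
translate([479, 708, 0]) cube([32, 32, 350]);


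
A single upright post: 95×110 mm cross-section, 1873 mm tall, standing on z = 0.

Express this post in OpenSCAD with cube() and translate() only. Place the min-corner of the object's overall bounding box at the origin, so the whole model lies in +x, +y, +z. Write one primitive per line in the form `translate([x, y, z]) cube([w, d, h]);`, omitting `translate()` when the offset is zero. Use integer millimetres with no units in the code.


cube([95, 110, 1873]);


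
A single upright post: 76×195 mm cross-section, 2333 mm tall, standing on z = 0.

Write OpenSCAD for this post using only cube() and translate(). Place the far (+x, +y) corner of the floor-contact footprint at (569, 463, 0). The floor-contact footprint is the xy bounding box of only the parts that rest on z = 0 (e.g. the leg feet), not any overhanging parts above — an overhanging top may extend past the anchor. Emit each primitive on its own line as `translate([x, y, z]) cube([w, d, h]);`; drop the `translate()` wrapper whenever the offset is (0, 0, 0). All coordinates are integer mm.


translate([493, 268, 0]) cube([76, 195, 2333]);


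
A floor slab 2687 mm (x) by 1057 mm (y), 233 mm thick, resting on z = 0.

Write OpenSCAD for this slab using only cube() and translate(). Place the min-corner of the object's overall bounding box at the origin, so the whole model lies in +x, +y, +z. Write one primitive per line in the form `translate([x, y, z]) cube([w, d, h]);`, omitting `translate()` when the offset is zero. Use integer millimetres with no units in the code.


cube([2687, 1057, 233]);


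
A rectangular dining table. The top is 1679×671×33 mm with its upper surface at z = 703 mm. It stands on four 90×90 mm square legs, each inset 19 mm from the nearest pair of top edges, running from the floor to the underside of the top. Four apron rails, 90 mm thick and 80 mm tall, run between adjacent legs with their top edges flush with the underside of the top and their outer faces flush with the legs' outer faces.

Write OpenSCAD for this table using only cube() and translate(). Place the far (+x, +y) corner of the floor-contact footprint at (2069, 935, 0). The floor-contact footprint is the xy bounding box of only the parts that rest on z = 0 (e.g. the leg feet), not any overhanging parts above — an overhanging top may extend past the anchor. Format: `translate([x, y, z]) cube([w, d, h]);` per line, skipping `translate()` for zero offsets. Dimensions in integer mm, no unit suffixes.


translate([409, 283, 670]) cube([1679, 671, 33]);
translate([428, 302, 0]) cube([90, 90, 670]);
translate([1979, 302, 0]) cube([90, 90, 670]);
translate([428, 845, 0]) cube([90, 90, 670]);
translate([1979, 845, 0]) cube([90, 90, 670]);
translate([518, 302, 590]) cube([1461, 90, 80]);
translate([518, 845, 590]) cube([1461, 90, 80]);
translate([428, 392, 590]) cube([90, 453, 80]);
translate([1979, 392, 590]) cube([90, 453, 80]);


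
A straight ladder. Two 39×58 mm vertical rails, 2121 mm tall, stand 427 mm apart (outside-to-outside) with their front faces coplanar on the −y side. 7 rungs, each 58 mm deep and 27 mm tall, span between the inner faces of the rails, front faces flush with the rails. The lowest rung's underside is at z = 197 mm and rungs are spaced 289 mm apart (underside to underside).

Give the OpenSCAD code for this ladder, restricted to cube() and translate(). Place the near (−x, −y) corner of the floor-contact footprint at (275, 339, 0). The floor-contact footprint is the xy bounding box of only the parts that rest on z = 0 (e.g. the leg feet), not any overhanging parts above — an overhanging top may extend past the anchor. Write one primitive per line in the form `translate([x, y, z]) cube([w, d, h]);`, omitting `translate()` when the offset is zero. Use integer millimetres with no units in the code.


translate([275, 339, 0]) cube([39, 58, 2121]);
translate([663, 339, 0]) cube([39, 58, 2121]);
translate([314, 339, 197]) cube([349, 58, 27]);
translate([314, 339, 486]) cube([349, 58, 27]);
translate([314, 339, 775]) cube([349, 58, 27]);
translate([314, 339, 1064]) cube([349, 58, 27]);
translate([314, 339, 1353]) cube([349, 58, 27]);
translate([314, 339, 1642]) cube([349, 58, 27]);
translate([314, 339, 1931]) cube([349, 58, 27]);


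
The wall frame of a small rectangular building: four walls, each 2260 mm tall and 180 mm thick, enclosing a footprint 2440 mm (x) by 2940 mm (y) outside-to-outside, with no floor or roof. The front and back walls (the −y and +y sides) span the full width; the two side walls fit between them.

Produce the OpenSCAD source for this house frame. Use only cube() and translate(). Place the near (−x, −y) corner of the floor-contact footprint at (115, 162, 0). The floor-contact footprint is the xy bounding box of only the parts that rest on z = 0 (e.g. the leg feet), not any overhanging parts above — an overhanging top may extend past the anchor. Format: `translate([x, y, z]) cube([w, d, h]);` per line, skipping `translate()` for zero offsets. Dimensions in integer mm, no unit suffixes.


translate([115, 162, 0]) cube([2440, 180, 2260]);
translate([115, 2922, 0]) cube([2440, 180, 2260]);
translate([115, 342, 0]) cube([180, 2580, 2260]);
translate([2375, 342, 0]) cube([180, 2580, 2260]);


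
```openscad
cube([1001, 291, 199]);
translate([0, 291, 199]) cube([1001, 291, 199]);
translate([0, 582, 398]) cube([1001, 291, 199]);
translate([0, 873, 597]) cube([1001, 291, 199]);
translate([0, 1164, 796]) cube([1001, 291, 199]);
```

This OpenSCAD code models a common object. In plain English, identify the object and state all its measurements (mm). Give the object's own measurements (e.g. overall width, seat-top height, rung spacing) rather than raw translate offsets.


A straight staircase of 5 solid steps. Each step is 1001 mm wide (x), 291 mm deep (y, the going) and 199 mm tall (the rise). The first step rests on the floor; each subsequent step sits one going further in +y and one rise higher in +z, directly behind and above the previous step with no overlap.


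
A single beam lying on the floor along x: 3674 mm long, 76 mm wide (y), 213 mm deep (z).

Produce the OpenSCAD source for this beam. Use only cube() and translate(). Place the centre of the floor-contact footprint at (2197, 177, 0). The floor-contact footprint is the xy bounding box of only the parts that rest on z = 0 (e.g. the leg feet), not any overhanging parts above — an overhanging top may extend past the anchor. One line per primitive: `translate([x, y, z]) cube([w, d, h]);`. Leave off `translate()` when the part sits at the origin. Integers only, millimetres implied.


translate([360, 139, 0]) cube([3674, 76, 213]);


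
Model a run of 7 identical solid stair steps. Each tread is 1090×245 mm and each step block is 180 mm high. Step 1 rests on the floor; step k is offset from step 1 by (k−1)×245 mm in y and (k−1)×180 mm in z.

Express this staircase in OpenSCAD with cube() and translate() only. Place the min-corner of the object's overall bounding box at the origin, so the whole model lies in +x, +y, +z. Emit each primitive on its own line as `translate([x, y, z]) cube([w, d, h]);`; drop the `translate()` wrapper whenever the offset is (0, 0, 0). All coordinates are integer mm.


cube([1090, 245, 180]);
translate([0, 245, 180]) cube([1090, 245, 180]);
translate([0, 490, 360]) cube([1090, 245, 180]);
translate([0, 735, 540]) cube([1090, 245, 180]);
translate([0, 980, 720]) cube([1090, 245, 180]);
translate([0, 1225, 900]) cube([1090, 245, 180]);
translate([0, 1470, 1080]) cube([1090, 245, 180]);


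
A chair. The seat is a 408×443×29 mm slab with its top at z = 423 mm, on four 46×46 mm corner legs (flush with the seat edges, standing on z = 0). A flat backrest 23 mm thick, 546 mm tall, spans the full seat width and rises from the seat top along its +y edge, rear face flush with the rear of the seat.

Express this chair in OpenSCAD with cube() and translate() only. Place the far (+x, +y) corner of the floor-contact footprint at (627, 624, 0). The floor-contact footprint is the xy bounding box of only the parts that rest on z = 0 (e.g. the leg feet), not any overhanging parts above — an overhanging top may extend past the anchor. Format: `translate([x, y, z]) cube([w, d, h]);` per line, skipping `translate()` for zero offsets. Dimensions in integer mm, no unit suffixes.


translate([219, 181, 394]) cube([408, 443, 29]);
translate([219, 181, 0]) cube([46, 46, 394]);
translate([581, 181, 0]) cube([46, 46, 394]);
translate([219, 578, 0]) cube([46, 46, 394]);
translate([581, 578, 0]) cube([46, 46, 394]);
translate([219, 601, 423]) cube([408, 23, 546]);


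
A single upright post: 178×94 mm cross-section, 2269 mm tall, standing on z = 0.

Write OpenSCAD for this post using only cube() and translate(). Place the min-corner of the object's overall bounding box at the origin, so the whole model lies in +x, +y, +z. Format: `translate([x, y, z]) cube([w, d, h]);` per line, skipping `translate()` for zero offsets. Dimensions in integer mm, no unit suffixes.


cube([178, 94, 2269]);


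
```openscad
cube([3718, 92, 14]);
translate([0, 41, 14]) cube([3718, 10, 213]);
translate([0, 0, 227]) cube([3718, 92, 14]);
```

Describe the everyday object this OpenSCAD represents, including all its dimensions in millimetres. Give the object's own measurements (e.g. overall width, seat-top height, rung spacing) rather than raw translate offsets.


An I-beam lying along x, 3718 mm long. Overall section height 241 mm. Two flanges 92 mm wide (y) and 14 mm thick, one on the floor and one at the top; a web 10 mm thick runs between them, centred on the flange width.


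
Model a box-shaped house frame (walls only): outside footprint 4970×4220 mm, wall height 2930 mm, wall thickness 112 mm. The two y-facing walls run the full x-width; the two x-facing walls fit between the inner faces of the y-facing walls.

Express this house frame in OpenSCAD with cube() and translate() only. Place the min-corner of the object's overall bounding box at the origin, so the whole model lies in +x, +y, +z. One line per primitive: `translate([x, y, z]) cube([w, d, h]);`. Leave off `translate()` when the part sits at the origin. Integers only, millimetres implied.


cube([4970, 112, 2930]);
translate([0, 4108, 0]) cube([4970, 112, 2930]);
translate([0, 112, 0]) cube([112, 3996, 2930]);
translate([4858, 112, 0]) cube([112, 3996, 2930]);


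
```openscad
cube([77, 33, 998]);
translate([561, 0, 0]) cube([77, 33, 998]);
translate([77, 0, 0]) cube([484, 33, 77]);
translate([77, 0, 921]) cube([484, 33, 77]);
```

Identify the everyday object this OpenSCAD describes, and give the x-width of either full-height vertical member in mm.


A picture frame. The border width is 77 mm.

Four thin pieces enclosing a rectangular opening — a picture frame. The two full-height stiles are 998 mm tall; the top rail sits at z = 921 and is 77 mm tall, so the border above the opening is 998 − 921 = 77 mm, matching the stile x-width.


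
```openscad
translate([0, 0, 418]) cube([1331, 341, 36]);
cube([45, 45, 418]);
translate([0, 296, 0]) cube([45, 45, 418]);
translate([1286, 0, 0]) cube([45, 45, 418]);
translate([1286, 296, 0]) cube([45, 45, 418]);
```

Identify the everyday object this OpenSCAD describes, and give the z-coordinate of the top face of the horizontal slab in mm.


A bench. The seat-top height is 454 mm.

A long slab on four corner posts — a bench. The slab sits at z = 418 with thickness 36, so the top is 418 + 36 = 454 mm.


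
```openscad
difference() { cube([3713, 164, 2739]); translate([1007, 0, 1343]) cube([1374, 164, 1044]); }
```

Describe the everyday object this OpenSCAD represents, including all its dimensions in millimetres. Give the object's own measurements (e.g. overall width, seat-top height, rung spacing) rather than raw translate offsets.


A wall 3713 mm long (x), 164 mm thick (y), 2739 mm tall, with a rectangular window opening cut through it. The opening is 1374 mm wide and 1044 mm tall; its sill is at z = 1343 mm and its near (−x) edge is 1007 mm from the wall's −x end. The opening passes through the full wall thickness.


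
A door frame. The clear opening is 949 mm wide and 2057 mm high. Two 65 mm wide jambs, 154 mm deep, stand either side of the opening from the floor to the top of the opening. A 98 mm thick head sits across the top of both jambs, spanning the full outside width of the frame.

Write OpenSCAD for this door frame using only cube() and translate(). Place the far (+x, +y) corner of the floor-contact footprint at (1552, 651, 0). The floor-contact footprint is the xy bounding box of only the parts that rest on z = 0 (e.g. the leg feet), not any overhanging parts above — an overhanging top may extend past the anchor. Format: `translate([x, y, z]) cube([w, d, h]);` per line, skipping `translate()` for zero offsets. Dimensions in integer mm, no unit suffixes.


translate([473, 497, 0]) cube([65, 154, 2057]);
translate([1487, 497, 0]) cube([65, 154, 2057]);
translate([473, 497, 2057]) cube([1079, 154, 98]);


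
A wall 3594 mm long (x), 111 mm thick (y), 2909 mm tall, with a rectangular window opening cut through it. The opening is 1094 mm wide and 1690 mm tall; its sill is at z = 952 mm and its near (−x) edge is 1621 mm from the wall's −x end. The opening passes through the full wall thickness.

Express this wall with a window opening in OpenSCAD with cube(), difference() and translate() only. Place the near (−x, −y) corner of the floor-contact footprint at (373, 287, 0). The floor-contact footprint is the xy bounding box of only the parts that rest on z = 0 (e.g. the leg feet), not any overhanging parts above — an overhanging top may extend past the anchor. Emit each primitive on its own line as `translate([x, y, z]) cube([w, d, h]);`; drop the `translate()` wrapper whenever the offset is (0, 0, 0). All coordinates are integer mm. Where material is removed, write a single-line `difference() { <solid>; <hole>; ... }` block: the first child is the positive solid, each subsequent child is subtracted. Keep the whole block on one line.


difference() { translate([373, 287, 0]) cube([3594, 111, 2909]); translate([1994, 287, 952]) cube([1094, 111, 1690]); }


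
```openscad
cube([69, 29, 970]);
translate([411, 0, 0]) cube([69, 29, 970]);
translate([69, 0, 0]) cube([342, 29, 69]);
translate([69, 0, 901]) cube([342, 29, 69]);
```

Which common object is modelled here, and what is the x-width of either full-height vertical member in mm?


A picture frame. The border width is 69 mm.

Four thin pieces enclosing a rectangular opening — a picture frame. The two full-height stiles are 970 mm tall; the top rail sits at z = 901 and is 69 mm tall, so the border above the opening is 970 − 901 = 69 mm, matching the stile x-width.


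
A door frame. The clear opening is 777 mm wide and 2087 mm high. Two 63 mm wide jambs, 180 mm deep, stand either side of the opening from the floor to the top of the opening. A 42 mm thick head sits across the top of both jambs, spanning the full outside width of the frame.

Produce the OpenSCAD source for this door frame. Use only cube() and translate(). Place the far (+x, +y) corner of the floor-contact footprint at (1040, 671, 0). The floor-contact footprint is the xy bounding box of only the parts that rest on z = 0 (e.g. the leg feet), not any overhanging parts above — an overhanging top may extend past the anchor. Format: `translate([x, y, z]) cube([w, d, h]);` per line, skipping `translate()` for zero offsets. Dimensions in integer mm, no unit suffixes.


translate([137, 491, 0]) cube([63, 180, 2087]);
translate([977, 491, 0]) cube([63, 180, 2087]);
translate([137, 491, 2087]) cube([903, 180, 42]);


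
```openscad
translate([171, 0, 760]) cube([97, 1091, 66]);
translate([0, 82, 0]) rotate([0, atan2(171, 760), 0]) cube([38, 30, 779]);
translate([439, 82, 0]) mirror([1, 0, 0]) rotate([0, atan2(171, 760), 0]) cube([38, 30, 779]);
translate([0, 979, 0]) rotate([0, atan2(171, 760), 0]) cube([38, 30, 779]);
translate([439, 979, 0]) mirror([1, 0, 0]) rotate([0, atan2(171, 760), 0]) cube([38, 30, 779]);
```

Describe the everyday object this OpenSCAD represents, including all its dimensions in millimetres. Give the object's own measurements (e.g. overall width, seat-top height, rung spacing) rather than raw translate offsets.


A sawhorse. A 97×1091×66 mm beam (x, y, z) sits on two A-frame leg pairs. Each pair is two raked legs of 38×30 mm section (30 mm along y) splaying symmetrically in x. Each leg rises 760 mm vertically over 171 mm of horizontal reach and is 779 mm long along its own axis. Every leg's outer bottom edge rests on the floor and its outer top edge meets a bottom edge of the beam — the left legs (tilting toward +x) meet the beam's −x bottom edge, the right legs (their mirror images, tilting toward −x) meet its +x bottom edge — so the leg tops tuck under the beam, the beam's underside is 760 mm above the floor, and the feet are 439 mm apart outside-to-outside with the beam centred between them. The two leg pairs are set in 82 mm from either end of the beam.


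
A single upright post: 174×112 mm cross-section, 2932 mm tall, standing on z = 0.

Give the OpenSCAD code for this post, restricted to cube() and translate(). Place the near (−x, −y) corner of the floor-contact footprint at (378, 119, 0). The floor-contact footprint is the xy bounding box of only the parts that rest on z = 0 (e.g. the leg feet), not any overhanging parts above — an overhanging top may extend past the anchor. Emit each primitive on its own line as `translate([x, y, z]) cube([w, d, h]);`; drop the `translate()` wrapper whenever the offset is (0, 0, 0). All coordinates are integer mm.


translate([378, 119, 0]) cube([174, 112, 2932]);


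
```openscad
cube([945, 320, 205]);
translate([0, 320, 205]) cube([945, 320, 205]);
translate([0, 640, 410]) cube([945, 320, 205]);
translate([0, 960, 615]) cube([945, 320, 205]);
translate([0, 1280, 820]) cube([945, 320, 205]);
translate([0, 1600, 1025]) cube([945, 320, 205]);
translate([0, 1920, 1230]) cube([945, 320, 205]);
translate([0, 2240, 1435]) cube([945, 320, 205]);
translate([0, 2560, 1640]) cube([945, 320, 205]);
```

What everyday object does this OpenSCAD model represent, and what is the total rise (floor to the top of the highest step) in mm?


A staircase. The total rise is 1845 mm.

9 identical blocks, each offset up and back from the previous — a staircase. Each step is 205 mm tall and there are 9 of them, so the total rise is 9 × 205 = 1845 mm.


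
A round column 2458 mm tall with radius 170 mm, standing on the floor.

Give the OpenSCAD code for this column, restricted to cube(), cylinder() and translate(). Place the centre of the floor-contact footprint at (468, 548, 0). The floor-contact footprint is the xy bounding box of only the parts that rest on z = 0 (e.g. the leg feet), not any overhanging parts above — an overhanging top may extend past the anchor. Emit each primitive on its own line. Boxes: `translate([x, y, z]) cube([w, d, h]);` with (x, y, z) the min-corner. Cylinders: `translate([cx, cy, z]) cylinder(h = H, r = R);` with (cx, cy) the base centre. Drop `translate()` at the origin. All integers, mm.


translate([468, 548, 0]) cylinder(h = 2458, r = 170);


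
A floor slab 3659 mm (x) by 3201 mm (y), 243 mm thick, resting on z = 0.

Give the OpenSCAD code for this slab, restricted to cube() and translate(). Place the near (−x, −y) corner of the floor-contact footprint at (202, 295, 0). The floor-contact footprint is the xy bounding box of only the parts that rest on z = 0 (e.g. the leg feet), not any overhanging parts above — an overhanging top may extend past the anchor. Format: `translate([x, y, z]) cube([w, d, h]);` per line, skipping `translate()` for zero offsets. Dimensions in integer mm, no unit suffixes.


translate([202, 295, 0]) cube([3659, 3201, 243]);


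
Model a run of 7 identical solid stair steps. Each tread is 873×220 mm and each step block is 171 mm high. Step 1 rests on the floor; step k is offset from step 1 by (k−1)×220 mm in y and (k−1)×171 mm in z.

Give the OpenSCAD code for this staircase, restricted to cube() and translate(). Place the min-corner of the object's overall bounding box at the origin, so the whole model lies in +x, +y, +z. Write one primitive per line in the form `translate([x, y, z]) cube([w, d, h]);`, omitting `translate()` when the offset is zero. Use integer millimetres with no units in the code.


cube([873, 220, 171]);
translate([0, 220, 171]) cube([873, 220, 171]);
translate([0, 440, 342]) cube([873, 220, 171]);
translate([0, 660, 513]) cube([873, 220, 171]);
translate([0, 880, 684]) cube([873, 220, 171]);
translate([0, 1100, 855]) cube([873, 220, 171]);
translate([0, 1320, 1026]) cube([873, 220, 171]);


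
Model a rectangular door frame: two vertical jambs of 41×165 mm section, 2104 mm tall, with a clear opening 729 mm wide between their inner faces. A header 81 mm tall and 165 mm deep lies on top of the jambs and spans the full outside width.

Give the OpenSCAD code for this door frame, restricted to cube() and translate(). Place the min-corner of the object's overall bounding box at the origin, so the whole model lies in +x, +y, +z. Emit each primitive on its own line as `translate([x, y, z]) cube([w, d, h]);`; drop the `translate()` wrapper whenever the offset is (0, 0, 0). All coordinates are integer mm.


cube([41, 165, 2104]);
translate([770, 0, 0]) cube([41, 165, 2104]);
translate([0, 0, 2104]) cube([811, 165, 81]);


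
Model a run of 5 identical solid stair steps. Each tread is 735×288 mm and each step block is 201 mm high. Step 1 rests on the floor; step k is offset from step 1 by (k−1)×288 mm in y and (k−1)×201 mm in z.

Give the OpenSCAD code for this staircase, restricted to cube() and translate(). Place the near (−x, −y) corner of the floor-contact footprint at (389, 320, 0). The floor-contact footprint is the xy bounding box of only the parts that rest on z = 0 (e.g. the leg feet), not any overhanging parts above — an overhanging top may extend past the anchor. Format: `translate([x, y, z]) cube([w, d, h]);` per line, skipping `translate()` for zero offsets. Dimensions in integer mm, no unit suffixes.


translate([389, 320, 0]) cube([735, 288, 201]);
translate([389, 608, 201]) cube([735, 288, 201]);
translate([389, 896, 402]) cube([735, 288, 201]);
translate([389, 1184, 603]) cube([735, 288, 201]);
translate([389, 1472, 804]) cube([735, 288, 201]);


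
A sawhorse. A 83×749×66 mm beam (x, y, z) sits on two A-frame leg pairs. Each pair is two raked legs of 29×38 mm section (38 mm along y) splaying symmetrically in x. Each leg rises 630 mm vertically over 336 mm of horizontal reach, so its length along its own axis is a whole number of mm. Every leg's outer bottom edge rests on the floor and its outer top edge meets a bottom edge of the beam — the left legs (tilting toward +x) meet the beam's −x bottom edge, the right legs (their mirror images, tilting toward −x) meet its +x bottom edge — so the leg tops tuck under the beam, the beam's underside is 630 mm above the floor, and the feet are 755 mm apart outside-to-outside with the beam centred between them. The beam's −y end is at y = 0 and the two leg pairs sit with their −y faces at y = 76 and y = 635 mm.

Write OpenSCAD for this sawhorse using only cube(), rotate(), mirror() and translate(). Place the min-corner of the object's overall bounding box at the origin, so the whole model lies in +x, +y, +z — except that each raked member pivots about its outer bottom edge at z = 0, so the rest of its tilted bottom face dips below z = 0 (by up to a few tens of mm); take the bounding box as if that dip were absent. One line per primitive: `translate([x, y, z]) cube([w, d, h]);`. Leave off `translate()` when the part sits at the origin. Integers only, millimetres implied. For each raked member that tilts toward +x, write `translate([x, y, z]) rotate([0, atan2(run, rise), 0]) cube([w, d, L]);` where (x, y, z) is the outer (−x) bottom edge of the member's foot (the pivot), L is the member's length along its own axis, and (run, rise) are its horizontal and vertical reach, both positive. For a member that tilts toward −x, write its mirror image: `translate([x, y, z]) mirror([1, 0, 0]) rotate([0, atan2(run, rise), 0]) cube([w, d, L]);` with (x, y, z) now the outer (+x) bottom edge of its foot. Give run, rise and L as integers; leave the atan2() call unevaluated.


// leg length = √(336² + 630²) = 714
// right-leg outer foot x = 2·336 + 83 = 755
// beam min-corner = (336, 0, 630)
translate([336, 0, 630]) cube([83, 749, 66]);
translate([0, 76, 0]) rotate([0, atan2(336, 630), 0]) cube([29, 38, 714]);
translate([755, 76, 0]) mirror([1, 0, 0]) rotate([0, atan2(336, 630), 0]) cube([29, 38, 714]);
translate([0, 635, 0]) rotate([0, atan2(336, 630), 0]) cube([29, 38, 714]);
translate([755, 635, 0]) mirror([1, 0, 0]) rotate([0, atan2(336, 630), 0]) cube([29, 38, 714]);


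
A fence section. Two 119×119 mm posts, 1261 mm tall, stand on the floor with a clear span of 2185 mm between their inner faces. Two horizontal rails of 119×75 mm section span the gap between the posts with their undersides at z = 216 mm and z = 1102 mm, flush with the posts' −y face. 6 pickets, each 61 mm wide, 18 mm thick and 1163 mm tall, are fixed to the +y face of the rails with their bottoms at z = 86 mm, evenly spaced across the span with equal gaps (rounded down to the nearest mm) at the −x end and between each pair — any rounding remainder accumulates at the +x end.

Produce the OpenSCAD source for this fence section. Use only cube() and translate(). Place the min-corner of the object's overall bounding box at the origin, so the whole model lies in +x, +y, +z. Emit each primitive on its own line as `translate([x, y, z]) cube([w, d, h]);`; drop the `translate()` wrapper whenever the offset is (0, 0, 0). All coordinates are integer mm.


cube([119, 119, 1261]);
translate([2304, 0, 0]) cube([119, 119, 1261]);
translate([119, 0, 216]) cube([2185, 119, 75]);
translate([119, 0, 1102]) cube([2185, 119, 75]);
translate([378, 119, 86]) cube([61, 18, 1163]);
translate([698, 119, 86]) cube([61, 18, 1163]);
translate([1018, 119, 86]) cube([61, 18, 1163]);
translate([1338, 119, 86]) cube([61, 18, 1163]);
translate([1658, 119, 86]) cube([61, 18, 1163]);
translate([1978, 119, 86]) cube([61, 18, 1163]);


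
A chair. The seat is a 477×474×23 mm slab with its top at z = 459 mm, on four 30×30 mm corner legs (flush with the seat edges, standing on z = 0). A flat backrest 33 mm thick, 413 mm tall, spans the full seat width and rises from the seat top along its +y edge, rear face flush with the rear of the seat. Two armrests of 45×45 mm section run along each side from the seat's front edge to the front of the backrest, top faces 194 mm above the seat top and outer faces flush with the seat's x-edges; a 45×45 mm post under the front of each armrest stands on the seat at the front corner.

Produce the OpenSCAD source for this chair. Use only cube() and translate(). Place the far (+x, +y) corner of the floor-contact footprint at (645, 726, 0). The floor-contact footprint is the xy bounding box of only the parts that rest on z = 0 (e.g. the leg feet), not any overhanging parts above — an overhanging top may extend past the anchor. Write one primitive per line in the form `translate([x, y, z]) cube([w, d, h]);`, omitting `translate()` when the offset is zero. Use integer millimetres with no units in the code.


translate([168, 252, 436]) cube([477, 474, 23]);
translate([168, 252, 0]) cube([30, 30, 436]);
translate([615, 252, 0]) cube([30, 30, 436]);
translate([168, 696, 0]) cube([30, 30, 436]);
translate([615, 696, 0]) cube([30, 30, 436]);
translate([168, 693, 459]) cube([477, 33, 413]);
translate([168, 252, 608]) cube([45, 441, 45]);
translate([600, 252, 608]) cube([45, 441, 45]);
translate([168, 252, 459]) cube([45, 45, 149]);
translate([600, 252, 459]) cube([45, 45, 149]);


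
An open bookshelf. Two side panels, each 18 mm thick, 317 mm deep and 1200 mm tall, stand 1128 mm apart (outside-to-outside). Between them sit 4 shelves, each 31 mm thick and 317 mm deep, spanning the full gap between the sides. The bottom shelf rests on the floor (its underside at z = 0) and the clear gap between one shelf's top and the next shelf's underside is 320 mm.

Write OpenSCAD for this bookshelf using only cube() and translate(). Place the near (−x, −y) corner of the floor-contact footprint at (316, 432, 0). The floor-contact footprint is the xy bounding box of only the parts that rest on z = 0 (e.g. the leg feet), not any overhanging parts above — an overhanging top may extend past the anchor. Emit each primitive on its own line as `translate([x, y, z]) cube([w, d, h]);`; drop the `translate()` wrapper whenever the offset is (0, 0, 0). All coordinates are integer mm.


translate([316, 432, 0]) cube([18, 317, 1200]);
translate([1426, 432, 0]) cube([18, 317, 1200]);
translate([334, 432, 0]) cube([1092, 317, 31]);
translate([334, 432, 351]) cube([1092, 317, 31]);
translate([334, 432, 702]) cube([1092, 317, 31]);
translate([334, 432, 1053]) cube([1092, 317, 31]);


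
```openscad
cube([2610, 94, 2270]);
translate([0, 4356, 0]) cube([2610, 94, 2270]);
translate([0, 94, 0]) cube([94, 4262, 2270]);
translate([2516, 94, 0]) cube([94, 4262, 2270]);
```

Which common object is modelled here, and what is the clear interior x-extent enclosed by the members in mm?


A house (or room) frame. The interior width is 2422 mm.

Four 2270 mm walls enclosing a rectangle with no floor or roof — a room or house frame. Outside width is 2610 mm and wall thickness is 94 mm, so the interior width is 2610 − 2 × 94 = 2422 mm.


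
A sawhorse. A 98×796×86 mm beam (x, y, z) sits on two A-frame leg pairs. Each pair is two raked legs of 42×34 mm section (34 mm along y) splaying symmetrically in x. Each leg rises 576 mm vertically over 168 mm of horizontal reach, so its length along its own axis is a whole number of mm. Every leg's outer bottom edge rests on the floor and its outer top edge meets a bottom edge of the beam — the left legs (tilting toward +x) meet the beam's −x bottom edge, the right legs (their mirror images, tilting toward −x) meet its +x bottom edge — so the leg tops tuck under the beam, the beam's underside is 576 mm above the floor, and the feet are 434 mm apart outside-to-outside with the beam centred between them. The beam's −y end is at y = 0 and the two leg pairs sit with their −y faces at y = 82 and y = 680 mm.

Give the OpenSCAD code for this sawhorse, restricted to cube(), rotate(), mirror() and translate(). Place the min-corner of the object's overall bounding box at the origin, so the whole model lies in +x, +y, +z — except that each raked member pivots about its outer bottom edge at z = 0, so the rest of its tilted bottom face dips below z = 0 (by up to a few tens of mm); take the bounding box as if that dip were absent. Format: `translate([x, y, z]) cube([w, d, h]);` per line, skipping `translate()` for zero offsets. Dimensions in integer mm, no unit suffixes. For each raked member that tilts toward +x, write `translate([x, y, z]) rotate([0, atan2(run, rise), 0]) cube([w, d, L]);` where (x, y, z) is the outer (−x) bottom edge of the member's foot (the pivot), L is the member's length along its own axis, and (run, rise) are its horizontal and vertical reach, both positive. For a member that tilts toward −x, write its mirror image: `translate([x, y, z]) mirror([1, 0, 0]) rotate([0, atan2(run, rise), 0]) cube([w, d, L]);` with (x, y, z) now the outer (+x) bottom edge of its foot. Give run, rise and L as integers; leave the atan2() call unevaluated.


translate([168, 0, 576]) cube([98, 796, 86]);
translate([0, 82, 0]) rotate([0, atan2(168, 576), 0]) cube([42, 34, 600]);
translate([434, 82, 0]) mirror([1, 0, 0]) rotate([0, atan2(168, 576), 0]) cube([42, 34, 600]);
translate([0, 680, 0]) rotate([0, atan2(168, 576), 0]) cube([42, 34, 600]);
translate([434, 680, 0]) mirror([1, 0, 0]) rotate([0, atan2(168, 576), 0]) cube([42, 34, 600]);


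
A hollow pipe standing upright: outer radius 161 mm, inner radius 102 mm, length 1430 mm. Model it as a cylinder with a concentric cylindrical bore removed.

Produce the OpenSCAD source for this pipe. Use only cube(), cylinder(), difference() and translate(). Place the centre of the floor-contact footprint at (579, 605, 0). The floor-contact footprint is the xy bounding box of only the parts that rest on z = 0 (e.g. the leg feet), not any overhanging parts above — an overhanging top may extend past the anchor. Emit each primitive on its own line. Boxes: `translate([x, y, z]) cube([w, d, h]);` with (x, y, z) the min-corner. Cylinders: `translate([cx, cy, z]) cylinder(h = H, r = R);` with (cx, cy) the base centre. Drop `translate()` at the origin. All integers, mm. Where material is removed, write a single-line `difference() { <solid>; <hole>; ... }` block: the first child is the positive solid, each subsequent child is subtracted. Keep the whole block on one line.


difference() { translate([579, 605, 0]) cylinder(h = 1430, r = 161); translate([579, 605, 0]) cylinder(h = 1430, r = 102); }


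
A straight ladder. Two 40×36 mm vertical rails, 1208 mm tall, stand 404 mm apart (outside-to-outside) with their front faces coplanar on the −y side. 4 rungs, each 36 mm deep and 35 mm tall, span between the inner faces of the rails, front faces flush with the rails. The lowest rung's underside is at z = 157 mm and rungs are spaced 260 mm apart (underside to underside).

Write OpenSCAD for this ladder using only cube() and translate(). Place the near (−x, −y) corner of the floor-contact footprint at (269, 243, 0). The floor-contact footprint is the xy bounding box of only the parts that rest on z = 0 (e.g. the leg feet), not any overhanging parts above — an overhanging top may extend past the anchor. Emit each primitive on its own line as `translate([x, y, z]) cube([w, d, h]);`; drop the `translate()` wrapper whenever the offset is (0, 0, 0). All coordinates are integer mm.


translate([269, 243, 0]) cube([40, 36, 1208]);
translate([633, 243, 0]) cube([40, 36, 1208]);
translate([309, 243, 157]) cube([324, 36, 35]);
translate([309, 243, 417]) cube([324, 36, 35]);
translate([309, 243, 677]) cube([324, 36, 35]);
translate([309, 243, 937]) cube([324, 36, 35]);


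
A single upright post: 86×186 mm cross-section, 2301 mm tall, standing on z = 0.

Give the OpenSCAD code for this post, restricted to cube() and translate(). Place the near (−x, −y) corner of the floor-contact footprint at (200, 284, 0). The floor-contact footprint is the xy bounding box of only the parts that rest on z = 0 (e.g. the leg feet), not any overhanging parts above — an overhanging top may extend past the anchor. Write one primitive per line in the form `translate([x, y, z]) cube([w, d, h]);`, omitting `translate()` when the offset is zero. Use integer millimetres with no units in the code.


translate([200, 284, 0]) cube([86, 186, 2301]);


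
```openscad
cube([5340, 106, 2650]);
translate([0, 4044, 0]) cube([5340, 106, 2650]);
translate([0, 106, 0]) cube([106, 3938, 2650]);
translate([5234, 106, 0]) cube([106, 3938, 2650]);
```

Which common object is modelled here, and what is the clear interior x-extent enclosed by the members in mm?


A house (or room) frame. The interior width is 5128 mm.

Four 2650 mm walls enclosing a rectangle with no floor or roof — a room or house frame. Outside width is 5340 mm and wall thickness is 106 mm, so the interior width is 5340 − 2 × 106 = 5128 mm.


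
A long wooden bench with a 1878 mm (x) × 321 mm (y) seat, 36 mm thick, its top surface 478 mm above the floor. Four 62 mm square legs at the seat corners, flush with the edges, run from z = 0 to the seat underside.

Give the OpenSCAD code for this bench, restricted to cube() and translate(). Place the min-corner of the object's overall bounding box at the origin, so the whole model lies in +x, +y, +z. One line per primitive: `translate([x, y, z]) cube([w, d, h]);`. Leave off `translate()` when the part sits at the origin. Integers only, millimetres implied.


translate([0, 0, 442]) cube([1878, 321, 36]);
cube([62, 62, 442]);
translate([0, 259, 0]) cube([62, 62, 442]);
translate([1816, 0, 0]) cube([62, 62, 442]);
translate([1816, 259, 0]) cube([62, 62, 442]);
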